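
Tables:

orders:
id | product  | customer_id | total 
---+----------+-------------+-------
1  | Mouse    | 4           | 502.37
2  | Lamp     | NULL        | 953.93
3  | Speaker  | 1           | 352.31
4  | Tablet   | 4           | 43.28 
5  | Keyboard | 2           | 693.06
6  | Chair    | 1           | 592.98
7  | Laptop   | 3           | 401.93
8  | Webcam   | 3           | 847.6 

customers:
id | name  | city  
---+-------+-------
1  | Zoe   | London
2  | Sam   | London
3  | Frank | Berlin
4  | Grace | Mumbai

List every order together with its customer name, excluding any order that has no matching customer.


INNER JOIN keeps only orders rows whose customer_id matches an id in customers. Walk through each order:
  - order 1 (Mouse): customer_id=4 -> matches Grace
  - order 2 (Lamp): customer_id=NULL, no match -> dropped
  - order 3 (Speaker): customer_id=1 -> matches Zoe
  - order 4 (Tablet): customer_id=4 -> matches Grace
  - order 5 (Keyboard): customer_id=2 -> matches Sam
  - order 6 (Chair): customer_id=1 -> matches Zoe
  - order 7 (Laptop): customer_id=3 -> matches Frank
  - order 8 (Webcam): customer_id=3 -> matches Frank
So 1 of 8 rows is dropped.

SQL:
SELECT a.product, b.name AS customer
FROM orders a
INNER JOIN customers b ON a.customer_id = b.id

Result:
product  | customer
---------+---------
Mouse    | Grace   
Speaker  | Zoe     
Tablet   | Grace   
Keyboard | Sam     
Chair    | Zoe     
Laptop   | Frank   
Webcam   | Frank   


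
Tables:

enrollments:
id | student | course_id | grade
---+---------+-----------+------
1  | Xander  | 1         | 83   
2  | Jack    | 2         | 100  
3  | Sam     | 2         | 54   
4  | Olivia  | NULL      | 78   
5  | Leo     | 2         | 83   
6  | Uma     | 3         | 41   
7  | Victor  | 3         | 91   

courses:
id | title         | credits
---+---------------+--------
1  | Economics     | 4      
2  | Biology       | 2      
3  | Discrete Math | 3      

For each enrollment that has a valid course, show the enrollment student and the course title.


INNER JOIN keeps only enrollments rows whose course_id matches an id in courses. Walk through each enrollment:
  - enrollment 1 (Xander): course_id=1 -> matches Economics
  - enrollment 2 (Jack): course_id=2 -> matches Biology
  - enrollment 3 (Sam): course_id=2 -> matches Biology
  - enrollment 4 (Olivia): course_id=NULL, no match -> dropped
  - enrollment 5 (Leo): course_id=2 -> matches Biology
  - enrollment 6 (Uma): course_id=3 -> matches Discrete Math
  - enrollment 7 (Victor): course_id=3 -> matches Discrete Math
So 1 of 7 rows is dropped.

SQL:
SELECT a.student, b.title AS course
FROM enrollments a
INNER JOIN courses b ON a.course_id = b.id

Result:
student | course       
--------+--------------
Xander  | Economics    
Jack    | Biology      
Sam     | Biology      
Leo     | Biology      
Uma     | Discrete Math
Victor  | Discrete Math


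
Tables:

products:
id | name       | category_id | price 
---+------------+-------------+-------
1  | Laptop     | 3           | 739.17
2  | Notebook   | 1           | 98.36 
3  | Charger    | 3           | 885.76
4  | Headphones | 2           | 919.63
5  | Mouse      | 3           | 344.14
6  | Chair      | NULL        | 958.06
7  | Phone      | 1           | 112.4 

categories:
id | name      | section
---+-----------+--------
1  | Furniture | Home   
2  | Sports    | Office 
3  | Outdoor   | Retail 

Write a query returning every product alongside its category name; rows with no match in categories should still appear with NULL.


LEFT JOIN keeps every row from products (the left table); where category_id has no match in categories, the category columns become NULL. Walk through each product:
  - product 1 (Laptop): category_id=3 -> matches Outdoor
  - product 2 (Notebook): category_id=1 -> matches Furniture
  - product 3 (Charger): category_id=3 -> matches Outdoor
  - product 4 (Headphones): category_id=2 -> matches Sports
  - product 5 (Mouse): category_id=3 -> matches Outdoor
  - product 6 (Chair): category_id=NULL, no match -> kept with NULL
  - product 7 (Phone): category_id=1 -> matches Furniture
All 7 rows appear; 1 has NULL category.

SQL:
SELECT a.name, b.name AS category
FROM products a
LEFT JOIN categories b ON a.category_id = b.id

Result:
name       | category 
-----------+----------
Laptop     | Outdoor  
Notebook   | Furniture
Charger    | Outdoor  
Headphones | Sports   
Mouse      | Outdoor  
Chair      | NULL     
Phone      | Furniture


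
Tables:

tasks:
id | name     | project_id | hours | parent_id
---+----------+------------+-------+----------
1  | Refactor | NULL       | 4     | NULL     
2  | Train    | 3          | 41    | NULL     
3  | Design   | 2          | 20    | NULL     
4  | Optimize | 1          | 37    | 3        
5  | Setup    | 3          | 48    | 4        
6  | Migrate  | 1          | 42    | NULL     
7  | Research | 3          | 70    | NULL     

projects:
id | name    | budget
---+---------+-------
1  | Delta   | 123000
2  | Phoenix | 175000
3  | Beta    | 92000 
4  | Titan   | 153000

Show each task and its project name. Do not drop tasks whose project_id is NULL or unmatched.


LEFT JOIN keeps every row from tasks (the left table); where project_id has no match in projects, the project columns become NULL. Walk through each task:
  - task 1 (Refactor): project_id=NULL, no match -> kept with NULL
  - task 2 (Train): project_id=3 -> matches Beta
  - task 3 (Design): project_id=2 -> matches Phoenix
  - task 4 (Optimize): project_id=1 -> matches Delta
  - task 5 (Setup): project_id=3 -> matches Beta
  - task 6 (Migrate): project_id=1 -> matches Delta
  - task 7 (Research): project_id=3 -> matches Beta
All 7 rows appear; 1 has NULL project.

SQL:
SELECT a.name, b.name AS project
FROM tasks a
LEFT JOIN projects b ON a.project_id = b.id

Result:
name     | project
---------+--------
Refactor | NULL   
Train    | Beta   
Design   | Phoenix
Optimize | Delta  
Setup    | Beta   
Migrate  | Delta  
Research | Beta   


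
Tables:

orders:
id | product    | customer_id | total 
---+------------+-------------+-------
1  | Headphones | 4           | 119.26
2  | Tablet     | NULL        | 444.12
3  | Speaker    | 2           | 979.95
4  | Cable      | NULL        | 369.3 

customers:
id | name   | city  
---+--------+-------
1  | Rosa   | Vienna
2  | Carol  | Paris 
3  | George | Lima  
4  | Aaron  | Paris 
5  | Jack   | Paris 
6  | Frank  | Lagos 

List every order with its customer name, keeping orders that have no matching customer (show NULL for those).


LEFT JOIN keeps every row from orders (the left table); where customer_id has no match in customers, the customer columns become NULL. Walk through each order:
  - order 1 (Headphones): customer_id=4 -> matches Aaron
  - order 2 (Tablet): customer_id=NULL, no match -> kept with NULL
  - order 3 (Speaker): customer_id=2 -> matches Carol
  - order 4 (Cable): customer_id=NULL, no match -> kept with NULL
All 4 rows appear; 2 have NULL customer.

SQL:
SELECT a.product, b.name AS customer
FROM orders a
LEFT JOIN customers b ON a.customer_id = b.id

Result:
product    | customer
-----------+---------
Headphones | Aaron   
Tablet     | NULL    
Speaker    | Carol   
Cable      | NULL    


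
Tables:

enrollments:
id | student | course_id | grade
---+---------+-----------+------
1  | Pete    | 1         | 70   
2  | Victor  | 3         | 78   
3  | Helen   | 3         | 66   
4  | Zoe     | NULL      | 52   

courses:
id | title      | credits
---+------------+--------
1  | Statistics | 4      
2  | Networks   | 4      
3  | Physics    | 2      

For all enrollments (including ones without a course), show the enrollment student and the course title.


LEFT JOIN keeps every row from enrollments (the left table); where course_id has no match in courses, the course columns become NULL. Walk through each enrollment:
  - enrollment 1 (Pete): course_id=1 -> matches Statistics
  - enrollment 2 (Victor): course_id=3 -> matches Physics
  - enrollment 3 (Helen): course_id=3 -> matches Physics
  - enrollment 4 (Zoe): course_id=NULL, no match -> kept with NULL
All 4 rows appear; 1 has NULL course.

SQL:
SELECT a.student, b.title AS course
FROM enrollments a
LEFT JOIN courses b ON a.course_id = b.id

Result:
student | course    
--------+-----------
Pete    | Statistics
Victor  | Physics   
Helen   | Physics   
Zoe     | NULL      


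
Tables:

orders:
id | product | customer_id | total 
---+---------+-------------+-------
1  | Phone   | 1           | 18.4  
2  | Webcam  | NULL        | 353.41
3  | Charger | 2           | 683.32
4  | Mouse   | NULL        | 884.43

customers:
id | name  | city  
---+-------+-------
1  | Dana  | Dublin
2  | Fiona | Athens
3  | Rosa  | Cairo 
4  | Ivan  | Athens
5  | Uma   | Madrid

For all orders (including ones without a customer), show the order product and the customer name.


LEFT JOIN keeps every row from orders (the left table); where customer_id has no match in customers, the customer columns become NULL. Walk through each order:
  - order 1 (Phone): customer_id=1 -> matches Dana
  - order 2 (Webcam): customer_id=NULL, no match -> kept with NULL
  - order 3 (Charger): customer_id=2 -> matches Fiona
  - order 4 (Mouse): customer_id=NULL, no match -> kept with NULL
All 4 rows appear; 2 have NULL customer.

SQL:
SELECT a.product, b.name AS customer
FROM orders a
LEFT JOIN customers b ON a.customer_id = b.id

Result:
product | customer
--------+---------
Phone   | Dana    
Webcam  | NULL    
Charger | Fiona   
Mouse   | NULL    


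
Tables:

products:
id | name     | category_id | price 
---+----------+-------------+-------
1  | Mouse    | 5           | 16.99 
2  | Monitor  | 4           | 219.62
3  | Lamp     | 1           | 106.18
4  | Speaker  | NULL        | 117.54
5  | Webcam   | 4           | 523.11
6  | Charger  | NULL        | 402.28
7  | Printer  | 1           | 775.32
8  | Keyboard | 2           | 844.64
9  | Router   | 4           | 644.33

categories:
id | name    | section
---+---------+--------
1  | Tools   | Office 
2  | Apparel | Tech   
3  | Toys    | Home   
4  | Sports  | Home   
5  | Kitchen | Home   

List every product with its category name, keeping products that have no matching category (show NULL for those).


LEFT JOIN keeps every row from products (the left table); where category_id has no match in categories, the category columns become NULL. Walk through each product:
  - product 1 (Mouse): category_id=5 -> matches Kitchen
  - product 2 (Monitor): category_id=4 -> matches Sports
  - product 3 (Lamp): category_id=1 -> matches Tools
  - product 4 (Speaker): category_id=NULL, no match -> kept with NULL
  - product 5 (Webcam): category_id=4 -> matches Sports
  - product 6 (Charger): category_id=NULL, no match -> kept with NULL
  - product 7 (Printer): category_id=1 -> matches Tools
  - product 8 (Keyboard): category_id=2 -> matches Apparel
  - product 9 (Router): category_id=4 -> matches Sports
All 9 rows appear; 2 have NULL category.

SQL:
SELECT a.name, b.name AS category
FROM products a
LEFT JOIN categories b ON a.category_id = b.id

Result:
name     | category
---------+---------
Mouse    | Kitchen 
Monitor  | Sports  
Lamp     | Tools   
Speaker  | NULL    
Webcam   | Sports  
Charger  | NULL    
Printer  | Tools   
Keyboard | Apparel 
Router   | Sports  


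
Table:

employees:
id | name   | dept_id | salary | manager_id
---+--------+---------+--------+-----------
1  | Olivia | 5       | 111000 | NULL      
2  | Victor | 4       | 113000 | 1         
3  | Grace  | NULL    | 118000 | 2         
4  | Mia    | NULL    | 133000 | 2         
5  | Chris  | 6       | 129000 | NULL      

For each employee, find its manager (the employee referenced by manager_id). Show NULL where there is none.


This is a self-join: employees is joined to a second copy of itself, matching each row's manager_id to another row's id. Use LEFT JOIN so rows with manager_id=NULL are kept.
  - employee 1 (Olivia): manager_id=NULL -> NULL
  - employee 2 (Victor): manager_id=1 -> Olivia
  - employee 3 (Grace): manager_id=2 -> Victor
  - employee 4 (Mia): manager_id=2 -> Victor
  - employee 5 (Chris): manager_id=NULL -> NULL

SQL:
SELECT a.name AS item, b.name AS manager
FROM employees a
LEFT JOIN employees b ON a.manager_id = b.id

Result:
item   | manager
-------+--------
Olivia | NULL   
Victor | Olivia 
Grace  | Victor 
Mia    | Victor 
Chris  | NULL   


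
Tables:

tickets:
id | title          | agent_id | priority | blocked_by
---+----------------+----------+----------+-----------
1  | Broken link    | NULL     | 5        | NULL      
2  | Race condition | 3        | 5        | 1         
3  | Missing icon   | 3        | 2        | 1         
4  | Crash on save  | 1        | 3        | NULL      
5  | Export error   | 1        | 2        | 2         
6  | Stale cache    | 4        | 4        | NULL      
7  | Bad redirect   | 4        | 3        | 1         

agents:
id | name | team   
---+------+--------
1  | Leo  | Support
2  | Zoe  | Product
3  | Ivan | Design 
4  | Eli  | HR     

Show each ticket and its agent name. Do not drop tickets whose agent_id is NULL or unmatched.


LEFT JOIN keeps every row from tickets (the left table); where agent_id has no match in agents, the agent columns become NULL. Walk through each ticket:
  - ticket 1 (Broken link): agent_id=NULL, no match -> kept with NULL
  - ticket 2 (Race condition): agent_id=3 -> matches Ivan
  - ticket 3 (Missing icon): agent_id=3 -> matches Ivan
  - ticket 4 (Crash on save): agent_id=1 -> matches Leo
  - ticket 5 (Export error): agent_id=1 -> matches Leo
  - ticket 6 (Stale cache): agent_id=4 -> matches Eli
  - ticket 7 (Bad redirect): agent_id=4 -> matches Eli
All 7 rows appear; 1 has NULL agent.

SQL:
SELECT a.title, b.name AS agent
FROM tickets a
LEFT JOIN agents b ON a.agent_id = b.id

Result:
title          | agent
---------------+------
Broken link    | NULL 
Race condition | Ivan 
Missing icon   | Ivan 
Crash on save  | Leo  
Export error   | Leo  
Stale cache    | Eli  
Bad redirect   | Eli  


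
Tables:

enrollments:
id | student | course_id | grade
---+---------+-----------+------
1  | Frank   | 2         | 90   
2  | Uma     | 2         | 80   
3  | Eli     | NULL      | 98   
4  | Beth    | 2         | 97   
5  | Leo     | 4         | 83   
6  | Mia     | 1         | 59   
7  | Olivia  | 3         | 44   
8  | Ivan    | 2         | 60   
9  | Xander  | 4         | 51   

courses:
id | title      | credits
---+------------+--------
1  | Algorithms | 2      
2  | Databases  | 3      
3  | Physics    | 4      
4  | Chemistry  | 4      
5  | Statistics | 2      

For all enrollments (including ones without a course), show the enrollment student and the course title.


LEFT JOIN keeps every row from enrollments (the left table); where course_id has no match in courses, the course columns become NULL. Walk through each enrollment:
  - enrollment 1 (Frank): course_id=2 -> matches Databases
  - enrollment 2 (Uma): course_id=2 -> matches Databases
  - enrollment 3 (Eli): course_id=NULL, no match -> kept with NULL
  - enrollment 4 (Beth): course_id=2 -> matches Databases
  - enrollment 5 (Leo): course_id=4 -> matches Chemistry
  - enrollment 6 (Mia): course_id=1 -> matches Algorithms
  - enrollment 7 (Olivia): course_id=3 -> matches Physics
  - enrollment 8 (Ivan): course_id=2 -> matches Databases
  - enrollment 9 (Xander): course_id=4 -> matches Chemistry
All 9 rows appear; 1 has NULL course.

SQL:
SELECT a.student, b.title AS course
FROM enrollments a
LEFT JOIN courses b ON a.course_id = b.id

Result:
student | course    
--------+-----------
Frank   | Databases 
Uma     | Databases 
Eli     | NULL      
Beth    | Databases 
Leo     | Chemistry 
Mia     | Algorithms
Olivia  | Physics   
Ivan    | Databases 
Xander  | Chemistry 


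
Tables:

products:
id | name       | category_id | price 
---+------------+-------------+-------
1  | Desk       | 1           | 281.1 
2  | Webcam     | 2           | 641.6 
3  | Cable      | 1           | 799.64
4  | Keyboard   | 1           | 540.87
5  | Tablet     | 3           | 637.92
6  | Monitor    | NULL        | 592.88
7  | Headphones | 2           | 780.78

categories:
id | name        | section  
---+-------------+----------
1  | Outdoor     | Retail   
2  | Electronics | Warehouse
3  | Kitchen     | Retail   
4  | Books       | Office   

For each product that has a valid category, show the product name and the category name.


INNER JOIN keeps only products rows whose category_id matches an id in categories. Walk through each product:
  - product 1 (Desk): category_id=1 -> matches Outdoor
  - product 2 (Webcam): category_id=2 -> matches Electronics
  - product 3 (Cable): category_id=1 -> matches Outdoor
  - product 4 (Keyboard): category_id=1 -> matches Outdoor
  - product 5 (Tablet): category_id=3 -> matches Kitchen
  - product 6 (Monitor): category_id=NULL, no match -> dropped
  - product 7 (Headphones): category_id=2 -> matches Electronics
So 1 of 7 rows is dropped.

SQL:
SELECT a.name, b.name AS category
FROM products a
INNER JOIN categories b ON a.category_id = b.id

Result:
name       | category   
-----------+------------
Desk       | Outdoor    
Webcam     | Electronics
Cable      | Outdoor    
Keyboard   | Outdoor    
Tablet     | Kitchen    
Headphones | Electronics


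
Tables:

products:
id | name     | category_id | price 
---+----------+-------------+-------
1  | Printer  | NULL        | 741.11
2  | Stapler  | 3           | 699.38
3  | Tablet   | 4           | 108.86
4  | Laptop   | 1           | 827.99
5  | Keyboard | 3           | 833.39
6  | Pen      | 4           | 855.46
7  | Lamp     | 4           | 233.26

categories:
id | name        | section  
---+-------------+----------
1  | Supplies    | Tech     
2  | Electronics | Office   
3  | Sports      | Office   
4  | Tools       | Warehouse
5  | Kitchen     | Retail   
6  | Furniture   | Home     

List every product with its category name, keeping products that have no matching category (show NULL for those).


LEFT JOIN keeps every row from products (the left table); where category_id has no match in categories, the category columns become NULL. Walk through each product:
  - product 1 (Printer): category_id=NULL, no match -> kept with NULL
  - product 2 (Stapler): category_id=3 -> matches Sports
  - product 3 (Tablet): category_id=4 -> matches Tools
  - product 4 (Laptop): category_id=1 -> matches Supplies
  - product 5 (Keyboard): category_id=3 -> matches Sports
  - product 6 (Pen): category_id=4 -> matches Tools
  - product 7 (Lamp): category_id=4 -> matches Tools
All 7 rows appear; 1 has NULL category.

SQL:
SELECT a.name, b.name AS category
FROM products a
LEFT JOIN categories b ON a.category_id = b.id

Result:
name     | category
---------+---------
Printer  | NULL    
Stapler  | Sports  
Tablet   | Tools   
Laptop   | Supplies
Keyboard | Sports  
Pen      | Tools   
Lamp     | Tools   


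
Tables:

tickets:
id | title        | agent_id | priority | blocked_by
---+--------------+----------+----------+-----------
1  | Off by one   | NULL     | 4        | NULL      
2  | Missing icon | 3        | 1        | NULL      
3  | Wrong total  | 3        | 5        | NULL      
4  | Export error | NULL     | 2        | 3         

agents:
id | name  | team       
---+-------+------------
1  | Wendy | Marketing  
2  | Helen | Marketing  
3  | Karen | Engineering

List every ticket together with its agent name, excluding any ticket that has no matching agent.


INNER JOIN keeps only tickets rows whose agent_id matches an id in agents. Walk through each ticket:
  - ticket 1 (Off by one): agent_id=NULL, no match -> dropped
  - ticket 2 (Missing icon): agent_id=3 -> matches Karen
  - ticket 3 (Wrong total): agent_id=3 -> matches Karen
  - ticket 4 (Export error): agent_id=NULL, no match -> dropped
So 2 of 4 rows are dropped.

SQL:
SELECT a.title, b.name AS agent
FROM tickets a
INNER JOIN agents b ON a.agent_id = b.id

Result:
title        | agent
-------------+------
Missing icon | Karen
Wrong total  | Karen


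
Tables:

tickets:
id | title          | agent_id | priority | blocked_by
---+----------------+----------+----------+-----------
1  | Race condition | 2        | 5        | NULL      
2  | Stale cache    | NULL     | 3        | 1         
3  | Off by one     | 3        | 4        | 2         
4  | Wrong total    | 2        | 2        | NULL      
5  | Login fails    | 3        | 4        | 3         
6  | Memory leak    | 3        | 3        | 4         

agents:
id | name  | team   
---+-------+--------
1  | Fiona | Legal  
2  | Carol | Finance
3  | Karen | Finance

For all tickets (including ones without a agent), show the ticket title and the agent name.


LEFT JOIN keeps every row from tickets (the left table); where agent_id has no match in agents, the agent columns become NULL. Walk through each ticket:
  - ticket 1 (Race condition): agent_id=2 -> matches Carol
  - ticket 2 (Stale cache): agent_id=NULL, no match -> kept with NULL
  - ticket 3 (Off by one): agent_id=3 -> matches Karen
  - ticket 4 (Wrong total): agent_id=2 -> matches Carol
  - ticket 5 (Login fails): agent_id=3 -> matches Karen
  - ticket 6 (Memory leak): agent_id=3 -> matches Karen
All 6 rows appear; 1 has NULL agent.

SQL:
SELECT a.title, b.name AS agent
FROM tickets a
LEFT JOIN agents b ON a.agent_id = b.id

Result:
title          | agent
---------------+------
Race condition | Carol
Stale cache    | NULL 
Off by one     | Karen
Wrong total    | Carol
Login fails    | Karen
Memory leak    | Karen


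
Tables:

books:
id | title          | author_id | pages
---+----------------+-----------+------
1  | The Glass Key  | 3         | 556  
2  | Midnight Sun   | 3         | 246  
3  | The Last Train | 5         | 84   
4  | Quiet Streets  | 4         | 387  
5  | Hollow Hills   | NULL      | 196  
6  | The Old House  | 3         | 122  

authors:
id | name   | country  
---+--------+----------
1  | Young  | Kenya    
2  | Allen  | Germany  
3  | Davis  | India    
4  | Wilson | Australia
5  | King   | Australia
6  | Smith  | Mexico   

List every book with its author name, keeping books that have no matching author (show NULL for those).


LEFT JOIN keeps every row from books (the left table); where author_id has no match in authors, the author columns become NULL. Walk through each book:
  - book 1 (The Glass Key): author_id=3 -> matches Davis
  - book 2 (Midnight Sun): author_id=3 -> matches Davis
  - book 3 (The Last Train): author_id=5 -> matches King
  - book 4 (Quiet Streets): author_id=4 -> matches Wilson
  - book 5 (Hollow Hills): author_id=NULL, no match -> kept with NULL
  - book 6 (The Old House): author_id=3 -> matches Davis
All 6 rows appear; 1 has NULL author.

SQL:
SELECT a.title, b.name AS author
FROM books a
LEFT JOIN authors b ON a.author_id = b.id

Result:
title          | author
---------------+-------
The Glass Key  | Davis 
Midnight Sun   | Davis 
The Last Train | King  
Quiet Streets  | Wilson
Hollow Hills   | NULL  
The Old House  | Davis 


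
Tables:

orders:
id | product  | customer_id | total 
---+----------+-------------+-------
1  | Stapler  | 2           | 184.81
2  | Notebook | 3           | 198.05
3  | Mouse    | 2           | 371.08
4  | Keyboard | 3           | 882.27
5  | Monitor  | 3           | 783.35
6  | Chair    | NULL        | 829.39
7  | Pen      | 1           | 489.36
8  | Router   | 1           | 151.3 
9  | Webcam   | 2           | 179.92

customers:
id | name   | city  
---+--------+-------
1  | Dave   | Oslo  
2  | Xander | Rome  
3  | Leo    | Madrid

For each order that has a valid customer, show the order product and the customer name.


INNER JOIN keeps only orders rows whose customer_id matches an id in customers. Walk through each order:
  - order 1 (Stapler): customer_id=2 -> matches Xander
  - order 2 (Notebook): customer_id=3 -> matches Leo
  - order 3 (Mouse): customer_id=2 -> matches Xander
  - order 4 (Keyboard): customer_id=3 -> matches Leo
  - order 5 (Monitor): customer_id=3 -> matches Leo
  - order 6 (Chair): customer_id=NULL, no match -> dropped
  - order 7 (Pen): customer_id=1 -> matches Dave
  - order 8 (Router): customer_id=1 -> matches Dave
  - order 9 (Webcam): customer_id=2 -> matches Xander
So 1 of 9 rows is dropped.

SQL:
SELECT a.product, b.name AS customer
FROM orders a
INNER JOIN customers b ON a.customer_id = b.id

Result:
product  | customer
---------+---------
Stapler  | Xander  
Notebook | Leo     
Mouse    | Xander  
Keyboard | Leo     
Monitor  | Leo     
Pen      | Dave    
Router   | Dave    
Webcam   | Xander  


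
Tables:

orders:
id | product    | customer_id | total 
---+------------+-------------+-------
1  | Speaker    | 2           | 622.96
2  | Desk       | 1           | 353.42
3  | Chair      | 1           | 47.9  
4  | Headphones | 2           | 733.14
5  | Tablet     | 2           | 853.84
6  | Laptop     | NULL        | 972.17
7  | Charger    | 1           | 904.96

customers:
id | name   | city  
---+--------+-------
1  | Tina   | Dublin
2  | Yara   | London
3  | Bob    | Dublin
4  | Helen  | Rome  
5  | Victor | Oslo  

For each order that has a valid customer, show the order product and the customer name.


INNER JOIN keeps only orders rows whose customer_id matches an id in customers. Walk through each order:
  - order 1 (Speaker): customer_id=2 -> matches Yara
  - order 2 (Desk): customer_id=1 -> matches Tina
  - order 3 (Chair): customer_id=1 -> matches Tina
  - order 4 (Headphones): customer_id=2 -> matches Yara
  - order 5 (Tablet): customer_id=2 -> matches Yara
  - order 6 (Laptop): customer_id=NULL, no match -> dropped
  - order 7 (Charger): customer_id=1 -> matches Tina
So 1 of 7 rows is dropped.

SQL:
SELECT a.product, b.name AS customer
FROM orders a
INNER JOIN customers b ON a.customer_id = b.id

Result:
product    | customer
-----------+---------
Speaker    | Yara    
Desk       | Tina    
Chair      | Tina    
Headphones | Yara    
Tablet     | Yara    
Charger    | Tina    


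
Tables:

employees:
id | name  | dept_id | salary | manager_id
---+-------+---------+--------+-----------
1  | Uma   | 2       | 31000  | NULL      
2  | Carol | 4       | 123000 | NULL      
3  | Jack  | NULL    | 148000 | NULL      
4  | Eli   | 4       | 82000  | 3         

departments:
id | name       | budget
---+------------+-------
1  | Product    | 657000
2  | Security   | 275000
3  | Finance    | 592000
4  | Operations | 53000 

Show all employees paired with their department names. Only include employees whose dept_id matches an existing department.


INNER JOIN keeps only employees rows whose dept_id matches an id in departments. Walk through each employee:
  - employee 1 (Uma): dept_id=2 -> matches Security
  - employee 2 (Carol): dept_id=4 -> matches Operations
  - employee 3 (Jack): dept_id=NULL, no match -> dropped
  - employee 4 (Eli): dept_id=4 -> matches Operations
So 1 of 4 rows is dropped.

SQL:
SELECT a.name, b.name AS department
FROM employees a
INNER JOIN departments b ON a.dept_id = b.id

Result:
name  | department
------+-----------
Uma   | Security  
Carol | Operations
Eli   | Operations


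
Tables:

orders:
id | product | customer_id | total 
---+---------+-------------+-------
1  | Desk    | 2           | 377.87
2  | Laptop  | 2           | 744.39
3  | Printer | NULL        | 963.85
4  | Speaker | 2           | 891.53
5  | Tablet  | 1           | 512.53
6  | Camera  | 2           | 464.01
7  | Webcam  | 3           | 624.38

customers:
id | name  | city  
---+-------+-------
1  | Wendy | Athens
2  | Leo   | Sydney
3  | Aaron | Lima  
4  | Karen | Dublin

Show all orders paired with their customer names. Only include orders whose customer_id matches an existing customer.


INNER JOIN keeps only orders rows whose customer_id matches an id in customers. Walk through each order:
  - order 1 (Desk): customer_id=2 -> matches Leo
  - order 2 (Laptop): customer_id=2 -> matches Leo
  - order 3 (Printer): customer_id=NULL, no match -> dropped
  - order 4 (Speaker): customer_id=2 -> matches Leo
  - order 5 (Tablet): customer_id=1 -> matches Wendy
  - order 6 (Camera): customer_id=2 -> matches Leo
  - order 7 (Webcam): customer_id=3 -> matches Aaron
So 1 of 7 rows is dropped.

SQL:
SELECT a.product, b.name AS customer
FROM orders a
INNER JOIN customers b ON a.customer_id = b.id

Result:
product | customer
--------+---------
Desk    | Leo     
Laptop  | Leo     
Speaker | Leo     
Tablet  | Wendy   
Camera  | Leo     
Webcam  | Aaron   


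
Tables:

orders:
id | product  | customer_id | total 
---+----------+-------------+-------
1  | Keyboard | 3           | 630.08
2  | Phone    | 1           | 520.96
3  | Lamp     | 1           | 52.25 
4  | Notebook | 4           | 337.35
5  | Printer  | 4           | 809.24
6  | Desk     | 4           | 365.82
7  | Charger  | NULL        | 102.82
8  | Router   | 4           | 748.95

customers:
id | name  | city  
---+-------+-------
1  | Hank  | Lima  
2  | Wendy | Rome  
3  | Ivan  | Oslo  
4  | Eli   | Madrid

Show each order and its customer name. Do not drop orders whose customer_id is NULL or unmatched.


LEFT JOIN keeps every row from orders (the left table); where customer_id has no match in customers, the customer columns become NULL. Walk through each order:
  - order 1 (Keyboard): customer_id=3 -> matches Ivan
  - order 2 (Phone): customer_id=1 -> matches Hank
  - order 3 (Lamp): customer_id=1 -> matches Hank
  - order 4 (Notebook): customer_id=4 -> matches Eli
  - order 5 (Printer): customer_id=4 -> matches Eli
  - order 6 (Desk): customer_id=4 -> matches Eli
  - order 7 (Charger): customer_id=NULL, no match -> kept with NULL
  - order 8 (Router): customer_id=4 -> matches Eli
All 8 rows appear; 1 has NULL customer.

SQL:
SELECT a.product, b.name AS customer
FROM orders a
LEFT JOIN customers b ON a.customer_id = b.id

Result:
product  | customer
---------+---------
Keyboard | Ivan    
Phone    | Hank    
Lamp     | Hank    
Notebook | Eli     
Printer  | Eli     
Desk     | Eli     
Charger  | NULL    
Router   | Eli     


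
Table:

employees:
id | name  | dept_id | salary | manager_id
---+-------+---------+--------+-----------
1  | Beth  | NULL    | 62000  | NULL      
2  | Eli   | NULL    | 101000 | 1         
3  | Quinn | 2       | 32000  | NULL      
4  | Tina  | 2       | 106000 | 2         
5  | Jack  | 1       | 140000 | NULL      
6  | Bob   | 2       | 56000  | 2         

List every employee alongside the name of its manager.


This is a self-join: employees is joined to a second copy of itself, matching each row's manager_id to another row's id. Use LEFT JOIN so rows with manager_id=NULL are kept.
  - employee 1 (Beth): manager_id=NULL -> NULL
  - employee 2 (Eli): manager_id=1 -> Beth
  - employee 3 (Quinn): manager_id=NULL -> NULL
  - employee 4 (Tina): manager_id=2 -> Eli
  - employee 5 (Jack): manager_id=NULL -> NULL
  - employee 6 (Bob): manager_id=2 -> Eli

SQL:
SELECT a.name AS item, b.name AS manager
FROM employees a
LEFT JOIN employees b ON a.manager_id = b.id

Result:
item  | manager
------+--------
Beth  | NULL   
Eli   | Beth   
Quinn | NULL   
Tina  | Eli    
Jack  | NULL   
Bob   | Eli    


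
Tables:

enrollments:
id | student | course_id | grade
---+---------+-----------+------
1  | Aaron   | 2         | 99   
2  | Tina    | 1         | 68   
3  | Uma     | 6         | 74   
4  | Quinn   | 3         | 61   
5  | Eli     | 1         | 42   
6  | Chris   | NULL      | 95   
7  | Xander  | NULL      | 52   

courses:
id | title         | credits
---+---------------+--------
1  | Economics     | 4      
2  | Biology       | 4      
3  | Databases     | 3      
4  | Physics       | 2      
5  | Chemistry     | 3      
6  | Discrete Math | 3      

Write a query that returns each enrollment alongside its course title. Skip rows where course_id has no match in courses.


INNER JOIN keeps only enrollments rows whose course_id matches an id in courses. Walk through each enrollment:
  - enrollment 1 (Aaron): course_id=2 -> matches Biology
  - enrollment 2 (Tina): course_id=1 -> matches Economics
  - enrollment 3 (Uma): course_id=6 -> matches Discrete Math
  - enrollment 4 (Quinn): course_id=3 -> matches Databases
  - enrollment 5 (Eli): course_id=1 -> matches Economics
  - enrollment 6 (Chris): course_id=NULL, no match -> dropped
  - enrollment 7 (Xander): course_id=NULL, no match -> dropped
So 2 of 7 rows are dropped.

SQL:
SELECT a.student, b.title AS course
FROM enrollments a
INNER JOIN courses b ON a.course_id = b.id

Result:
student | course       
--------+--------------
Aaron   | Biology      
Tina    | Economics    
Uma     | Discrete Math
Quinn   | Databases    
Eli     | Economics    


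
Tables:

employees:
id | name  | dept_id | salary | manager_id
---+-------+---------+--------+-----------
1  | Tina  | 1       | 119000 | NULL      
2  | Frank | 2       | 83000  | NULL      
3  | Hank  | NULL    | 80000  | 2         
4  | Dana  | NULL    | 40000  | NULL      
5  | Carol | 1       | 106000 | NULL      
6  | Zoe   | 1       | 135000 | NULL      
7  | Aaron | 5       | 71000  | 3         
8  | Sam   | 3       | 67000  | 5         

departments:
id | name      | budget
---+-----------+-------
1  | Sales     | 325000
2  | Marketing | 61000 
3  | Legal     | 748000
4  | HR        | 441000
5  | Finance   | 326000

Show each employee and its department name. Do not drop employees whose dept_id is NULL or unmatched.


LEFT JOIN keeps every row from employees (the left table); where dept_id has no match in departments, the department columns become NULL. Walk through each employee:
  - employee 1 (Tina): dept_id=1 -> matches Sales
  - employee 2 (Frank): dept_id=2 -> matches Marketing
  - employee 3 (Hank): dept_id=NULL, no match -> kept with NULL
  - employee 4 (Dana): dept_id=NULL, no match -> kept with NULL
  - employee 5 (Carol): dept_id=1 -> matches Sales
  - employee 6 (Zoe): dept_id=1 -> matches Sales
  - employee 7 (Aaron): dept_id=5 -> matches Finance
  - employee 8 (Sam): dept_id=3 -> matches Legal
All 8 rows appear; 2 have NULL department.

SQL:
SELECT a.name, b.name AS department
FROM employees a
LEFT JOIN departments b ON a.dept_id = b.id

Result:
name  | department
------+-----------
Tina  | Sales     
Frank | Marketing 
Hank  | NULL      
Dana  | NULL      
Carol | Sales     
Zoe   | Sales     
Aaron | Finance   
Sam   | Legal     


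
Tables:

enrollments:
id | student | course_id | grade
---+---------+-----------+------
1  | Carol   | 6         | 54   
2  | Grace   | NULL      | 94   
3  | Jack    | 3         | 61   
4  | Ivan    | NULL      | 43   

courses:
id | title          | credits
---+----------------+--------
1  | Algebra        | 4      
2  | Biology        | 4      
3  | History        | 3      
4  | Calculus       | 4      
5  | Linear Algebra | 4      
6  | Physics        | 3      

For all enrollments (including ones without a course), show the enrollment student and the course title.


LEFT JOIN keeps every row from enrollments (the left table); where course_id has no match in courses, the course columns become NULL. Walk through each enrollment:
  - enrollment 1 (Carol): course_id=6 -> matches Physics
  - enrollment 2 (Grace): course_id=NULL, no match -> kept with NULL
  - enrollment 3 (Jack): course_id=3 -> matches History
  - enrollment 4 (Ivan): course_id=NULL, no match -> kept with NULL
All 4 rows appear; 2 have NULL course.

SQL:
SELECT a.student, b.title AS course
FROM enrollments a
LEFT JOIN courses b ON a.course_id = b.id

Result:
student | course 
--------+--------
Carol   | Physics
Grace   | NULL   
Jack    | History
Ivan    | NULL   


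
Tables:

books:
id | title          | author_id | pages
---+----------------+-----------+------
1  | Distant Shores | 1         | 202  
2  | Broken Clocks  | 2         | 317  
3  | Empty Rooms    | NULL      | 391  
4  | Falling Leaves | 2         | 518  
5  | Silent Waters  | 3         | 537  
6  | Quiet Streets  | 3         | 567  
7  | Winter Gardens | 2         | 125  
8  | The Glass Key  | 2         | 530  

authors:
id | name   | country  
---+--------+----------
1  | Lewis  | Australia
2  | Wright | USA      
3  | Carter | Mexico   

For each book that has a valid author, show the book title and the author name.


INNER JOIN keeps only books rows whose author_id matches an id in authors. Walk through each book:
  - book 1 (Distant Shores): author_id=1 -> matches Lewis
  - book 2 (Broken Clocks): author_id=2 -> matches Wright
  - book 3 (Empty Rooms): author_id=NULL, no match -> dropped
  - book 4 (Falling Leaves): author_id=2 -> matches Wright
  - book 5 (Silent Waters): author_id=3 -> matches Carter
  - book 6 (Quiet Streets): author_id=3 -> matches Carter
  - book 7 (Winter Gardens): author_id=2 -> matches Wright
  - book 8 (The Glass Key): author_id=2 -> matches Wright
So 1 of 8 rows is dropped.

SQL:
SELECT a.title, b.name AS author
FROM books a
INNER JOIN authors b ON a.author_id = b.id

Result:
title          | author
---------------+-------
Distant Shores | Lewis 
Broken Clocks  | Wright
Falling Leaves | Wright
Silent Waters  | Carter
Quiet Streets  | Carter
Winter Gardens | Wright
The Glass Key  | Wright


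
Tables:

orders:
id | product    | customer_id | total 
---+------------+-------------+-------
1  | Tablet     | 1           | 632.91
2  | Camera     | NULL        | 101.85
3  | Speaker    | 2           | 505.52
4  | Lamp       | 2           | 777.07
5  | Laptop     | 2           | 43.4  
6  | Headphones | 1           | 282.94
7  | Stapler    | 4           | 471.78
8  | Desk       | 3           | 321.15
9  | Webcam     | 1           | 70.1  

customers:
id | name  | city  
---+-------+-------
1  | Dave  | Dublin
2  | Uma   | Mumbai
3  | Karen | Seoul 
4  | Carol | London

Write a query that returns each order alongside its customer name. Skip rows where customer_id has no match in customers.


INNER JOIN keeps only orders rows whose customer_id matches an id in customers. Walk through each order:
  - order 1 (Tablet): customer_id=1 -> matches Dave
  - order 2 (Camera): customer_id=NULL, no match -> dropped
  - order 3 (Speaker): customer_id=2 -> matches Uma
  - order 4 (Lamp): customer_id=2 -> matches Uma
  - order 5 (Laptop): customer_id=2 -> matches Uma
  - order 6 (Headphones): customer_id=1 -> matches Dave
  - order 7 (Stapler): customer_id=4 -> matches Carol
  - order 8 (Desk): customer_id=3 -> matches Karen
  - order 9 (Webcam): customer_id=1 -> matches Dave
So 1 of 9 rows is dropped.

SQL:
SELECT a.product, b.name AS customer
FROM orders a
INNER JOIN customers b ON a.customer_id = b.id

Result:
product    | customer
-----------+---------
Tablet     | Dave    
Speaker    | Uma     
Lamp       | Uma     
Laptop     | Uma     
Headphones | Dave    
Stapler    | Carol   
Desk       | Karen   
Webcam     | Dave    


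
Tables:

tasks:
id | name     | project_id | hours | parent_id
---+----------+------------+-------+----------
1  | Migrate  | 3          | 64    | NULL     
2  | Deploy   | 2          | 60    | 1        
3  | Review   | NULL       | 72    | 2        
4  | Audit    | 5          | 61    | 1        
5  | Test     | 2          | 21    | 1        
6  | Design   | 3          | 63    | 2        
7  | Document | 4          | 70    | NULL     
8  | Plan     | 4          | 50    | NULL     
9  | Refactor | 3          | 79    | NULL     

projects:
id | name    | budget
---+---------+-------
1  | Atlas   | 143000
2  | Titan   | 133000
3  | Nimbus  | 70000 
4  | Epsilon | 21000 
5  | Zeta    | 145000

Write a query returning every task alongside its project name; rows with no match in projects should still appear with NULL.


LEFT JOIN keeps every row from tasks (the left table); where project_id has no match in projects, the project columns become NULL. Walk through each task:
  - task 1 (Migrate): project_id=3 -> matches Nimbus
  - task 2 (Deploy): project_id=2 -> matches Titan
  - task 3 (Review): project_id=NULL, no match -> kept with NULL
  - task 4 (Audit): project_id=5 -> matches Zeta
  - task 5 (Test): project_id=2 -> matches Titan
  - task 6 (Design): project_id=3 -> matches Nimbus
  - task 7 (Document): project_id=4 -> matches Epsilon
  - task 8 (Plan): project_id=4 -> matches Epsilon
  - task 9 (Refactor): project_id=3 -> matches Nimbus
All 9 rows appear; 1 has NULL project.

SQL:
SELECT a.name, b.name AS project
FROM tasks a
LEFT JOIN projects b ON a.project_id = b.id

Result:
name     | project
---------+--------
Migrate  | Nimbus 
Deploy   | Titan  
Review   | NULL   
Audit    | Zeta   
Test     | Titan  
Design   | Nimbus 
Document | Epsilon
Plan     | Epsilon
Refactor | Nimbus 
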